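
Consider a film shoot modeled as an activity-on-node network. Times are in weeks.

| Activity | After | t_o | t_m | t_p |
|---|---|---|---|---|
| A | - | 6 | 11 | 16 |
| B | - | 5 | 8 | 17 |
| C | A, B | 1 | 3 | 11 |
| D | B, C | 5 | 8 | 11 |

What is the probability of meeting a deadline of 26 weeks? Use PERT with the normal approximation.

0.879

te_A = (6 + 4·11 + 16)/6 = 66/6 = 11; σ²_A = ((16−6)/6)² = 2.778
te_B = (5 + 4·8 + 17)/6 = 54/6 = 9; σ²_B = ((17−5)/6)² = 4.000
te_C = (1 + 4·3 + 11)/6 = 24/6 = 4; σ²_C = ((11−1)/6)² = 2.778
te_D = (5 + 4·8 + 11)/6 = 48/6 = 8; σ²_D = ((11−5)/6)² = 1.000

Forward pass:
ES_A = 0; EF_A = 11
ES_B = 0; EF_B = 9
ES_C = max(EF_A=11, EF_B=9) = 11; EF_C = 11+4 = 15
ES_D = max(EF_B=9, EF_C=15) = 15; EF_D = 15+8 = 23
Expected project duration μ = 23 weeks. Critical path: A → C → D.

Variance along critical path = 2.778 + 2.778 + 1.000 = 6.556; σ = √6.556 = 2.560 weeks.
Z = (26 − 23) / 2.560 = 1.172
P(T ≤ 26) = Φ(1.172) ≈ 0.879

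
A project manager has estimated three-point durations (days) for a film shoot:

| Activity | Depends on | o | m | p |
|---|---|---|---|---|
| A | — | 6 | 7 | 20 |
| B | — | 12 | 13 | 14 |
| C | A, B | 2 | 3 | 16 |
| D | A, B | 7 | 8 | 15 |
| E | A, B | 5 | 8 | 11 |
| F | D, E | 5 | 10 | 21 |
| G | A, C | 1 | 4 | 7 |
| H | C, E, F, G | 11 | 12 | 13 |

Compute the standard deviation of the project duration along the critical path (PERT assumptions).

te_A = (6 + 4·7 + 20)/6 = 54/6 = 9; σ²_A = ((20−6)/6)² = 5.444
te_B = (12 + 4·13 + 14)/6 = 78/6 = 13; σ²_B = ((14−12)/6)² = 0.111
te_C = (2 + 4·3 + 16)/6 = 30/6 = 5; σ²_C = ((16−2)/6)² = 5.444
te_D = (7 + 4·8 + 15)/6 = 54/6 = 9; σ²_D = ((15−7)/6)² = 1.778
te_E = (5 + 4·8 + 11)/6 = 48/6 = 8; σ²_E = ((11−5)/6)² = 1.000
te_F = (5 + 4·10 + 21)/6 = 66/6 = 11; σ²_F = ((21−5)/6)² = 7.111
te_G = (1 + 4·4 + 7)/6 = 24/6 = 4; σ²_G = ((7−1)/6)² = 1.000
te_H = (11 + 4·12 + 13)/6 = 72/6 = 12; σ²_H = ((13−11)/6)² = 0.111

Forward pass:
ES_A = 0; EF_A = 9
ES_B = 0; EF_B = 13
ES_C = max(EF_A=9, EF_B=13) = 13; EF_C = 13+5 = 18
ES_D = max(EF_A=9, EF_B=13) = 13; EF_D = 13+9 = 22
ES_E = max(EF_A=9, EF_B=13) = 13; EF_E = 13+8 = 21
ES_F = max(EF_D=22, EF_E=21) = 22; EF_F = 22+11 = 33
ES_G = max(EF_A=9, EF_C=18) = 18; EF_G = 18+4 = 22
ES_H = max(EF_C=18, EF_E=21, EF_F=33, EF_G=22) = 33; EF_H = 33+12 = 45
Expected project duration μ = 45 days. Critical path: B → D → F → H.

Variance along critical path = 0.111 + 1.778 + 7.111 + 0.111 = 9.111
σ = √9.111 = 3.018 days

3.02 days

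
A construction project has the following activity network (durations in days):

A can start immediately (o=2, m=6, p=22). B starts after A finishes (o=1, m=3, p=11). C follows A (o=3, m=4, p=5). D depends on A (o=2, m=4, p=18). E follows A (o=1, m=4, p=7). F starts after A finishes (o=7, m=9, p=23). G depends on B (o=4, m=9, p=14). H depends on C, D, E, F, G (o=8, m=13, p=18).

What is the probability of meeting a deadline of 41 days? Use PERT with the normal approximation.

te_A = (2 + 4·6 + 22)/6 = 48/6 = 8; σ²_A = ((22−2)/6)² = 11.111
te_B = (1 + 4·3 + 11)/6 = 24/6 = 4; σ²_B = ((11−1)/6)² = 2.778
te_C = (3 + 4·4 + 5)/6 = 24/6 = 4; σ²_C = ((5−3)/6)² = 0.111
te_D = (2 + 4·4 + 18)/6 = 36/6 = 6; σ²_D = ((18−2)/6)² = 7.111
te_E = (1 + 4·4 + 7)/6 = 24/6 = 4; σ²_E = ((7−1)/6)² = 1.000
te_F = (7 + 4·9 + 23)/6 = 66/6 = 11; σ²_F = ((23−7)/6)² = 7.111
te_G = (4 + 4·9 + 14)/6 = 54/6 = 9; σ²_G = ((14−4)/6)² = 2.778
te_H = (8 + 4·13 + 18)/6 = 78/6 = 13; σ²_H = ((18−8)/6)² = 2.778

Forward pass:
ES_A = 0; EF_A = 8
ES_B = 8; EF_B = 8+4 = 12
ES_C = 8; EF_C = 8+4 = 12
ES_D = 8; EF_D = 8+6 = 14
ES_E = 8; EF_E = 8+4 = 12
ES_F = 8; EF_F = 8+11 = 19
ES_G = 12; EF_G = 12+9 = 21
ES_H = max(EF_C=12, EF_D=14, EF_E=12, EF_F=19, EF_G=21) = 21; EF_H = 21+13 = 34
Expected project duration μ = 34 days. Critical path: A → B → G → H.

Variance along critical path = 11.111 + 2.778 + 2.778 + 2.778 = 19.444; σ = √19.444 = 4.410 days.
Z = (41 − 34) / 4.410 = 1.587
P(T ≤ 41) = Φ(1.587) ≈ 0.944

0.944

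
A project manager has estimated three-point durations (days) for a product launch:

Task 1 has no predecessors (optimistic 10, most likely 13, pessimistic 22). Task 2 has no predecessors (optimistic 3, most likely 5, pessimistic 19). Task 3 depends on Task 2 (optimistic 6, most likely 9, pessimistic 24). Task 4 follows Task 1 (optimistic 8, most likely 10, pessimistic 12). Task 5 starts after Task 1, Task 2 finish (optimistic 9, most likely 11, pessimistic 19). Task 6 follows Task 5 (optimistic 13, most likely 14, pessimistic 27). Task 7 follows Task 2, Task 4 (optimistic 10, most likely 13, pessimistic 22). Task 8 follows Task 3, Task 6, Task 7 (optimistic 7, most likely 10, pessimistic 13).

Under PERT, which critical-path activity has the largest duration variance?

Task 6

te_Task 1 = (10 + 4·13 + 22)/6 = 84/6 = 14; σ²_Task 1 = ((22−10)/6)² = 4.000
te_Task 2 = (3 + 4·5 + 19)/6 = 42/6 = 7; σ²_Task 2 = ((19−3)/6)² = 7.111
te_Task 3 = (6 + 4·9 + 24)/6 = 66/6 = 11; σ²_Task 3 = ((24−6)/6)² = 9.000
te_Task 4 = (8 + 4·10 + 12)/6 = 60/6 = 10; σ²_Task 4 = ((12−8)/6)² = 0.444
te_Task 5 = (9 + 4·11 + 19)/6 = 72/6 = 12; σ²_Task 5 = ((19−9)/6)² = 2.778
te_Task 6 = (13 + 4·14 + 27)/6 = 96/6 = 16; σ²_Task 6 = ((27−13)/6)² = 5.444
te_Task 7 = (10 + 4·13 + 22)/6 = 84/6 = 14; σ²_Task 7 = ((22−10)/6)² = 4.000
te_Task 8 = (7 + 4·10 + 13)/6 = 60/6 = 10; σ²_Task 8 = ((13−7)/6)² = 1.000

Forward pass:
ES_Task 1 = 0; EF_Task 1 = 14
ES_Task 2 = 0; EF_Task 2 = 7
ES_Task 3 = 7; EF_Task 3 = 7+11 = 18
ES_Task 4 = 14; EF_Task 4 = 14+10 = 24
ES_Task 5 = max(EF_Task 1=14, EF_Task 2=7) = 14; EF_Task 5 = 14+12 = 26
ES_Task 6 = 26; EF_Task 6 = 26+16 = 42
ES_Task 7 = max(EF_Task 2=7, EF_Task 4=24) = 24; EF_Task 7 = 24+14 = 38
ES_Task 8 = max(EF_Task 3=18, EF_Task 6=42, EF_Task 7=38) = 42; EF_Task 8 = 42+10 = 52
Expected project duration μ = 52 days. Critical path: Task 1 → Task 5 → Task 6 → Task 8.

Variances on critical path: σ²_Task 1=4.000, σ²_Task 5=2.778, σ²_Task 6=5.444, σ²_Task 8=1.000.
Largest is σ²_Task 6 = 5.444.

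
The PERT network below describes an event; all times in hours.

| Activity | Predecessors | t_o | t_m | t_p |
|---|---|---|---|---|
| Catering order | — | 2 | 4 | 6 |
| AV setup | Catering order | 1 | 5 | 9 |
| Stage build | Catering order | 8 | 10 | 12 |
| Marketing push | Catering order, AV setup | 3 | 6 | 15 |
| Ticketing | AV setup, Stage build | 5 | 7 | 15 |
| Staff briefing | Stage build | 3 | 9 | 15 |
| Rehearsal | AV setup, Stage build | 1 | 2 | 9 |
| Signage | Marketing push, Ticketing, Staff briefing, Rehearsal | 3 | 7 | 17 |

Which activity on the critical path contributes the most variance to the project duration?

Signage

te_Catering order = (2 + 4·4 + 6)/6 = 24/6 = 4; σ²_Catering order = ((6−2)/6)² = 0.444
te_AV setup = (1 + 4·5 + 9)/6 = 30/6 = 5; σ²_AV setup = ((9−1)/6)² = 1.778
te_Stage build = (8 + 4·10 + 12)/6 = 60/6 = 10; σ²_Stage build = ((12−8)/6)² = 0.444
te_Marketing push = (3 + 4·6 + 15)/6 = 42/6 = 7; σ²_Marketing push = ((15−3)/6)² = 4.000
te_Ticketing = (5 + 4·7 + 15)/6 = 48/6 = 8; σ²_Ticketing = ((15−5)/6)² = 2.778
te_Staff briefing = (3 + 4·9 + 15)/6 = 54/6 = 9; σ²_Staff briefing = ((15−3)/6)² = 4.000
te_Rehearsal = (1 + 4·2 + 9)/6 = 18/6 = 3; σ²_Rehearsal = ((9−1)/6)² = 1.778
te_Signage = (3 + 4·7 + 17)/6 = 48/6 = 8; σ²_Signage = ((17−3)/6)² = 5.444

Forward pass:
ES_Catering order = 0; EF_Catering order = 4
ES_AV setup = 4; EF_AV setup = 4+5 = 9
ES_Stage build = 4; EF_Stage build = 4+10 = 14
ES_Marketing push = max(EF_Catering order=4, EF_AV setup=9) = 9; EF_Marketing push = 9+7 = 16
ES_Ticketing = max(EF_AV setup=9, EF_Stage build=14) = 14; EF_Ticketing = 14+8 = 22
ES_Staff briefing = 14; EF_Staff briefing = 14+9 = 23
ES_Rehearsal = max(EF_AV setup=9, EF_Stage build=14) = 14; EF_Rehearsal = 14+3 = 17
ES_Signage = max(EF_Marketing push=16, EF_Ticketing=22, EF_Staff briefing=23, EF_Rehearsal=17) = 23; EF_Signage = 23+8 = 31
Expected project duration μ = 31 hours. Critical path: Catering order → Stage build → Staff briefing → Signage.

Variances on critical path: σ²_Catering order=0.444, σ²_Stage build=0.444, σ²_Staff briefing=4.000, σ²_Signage=5.444.
Largest is σ²_Signage = 5.444.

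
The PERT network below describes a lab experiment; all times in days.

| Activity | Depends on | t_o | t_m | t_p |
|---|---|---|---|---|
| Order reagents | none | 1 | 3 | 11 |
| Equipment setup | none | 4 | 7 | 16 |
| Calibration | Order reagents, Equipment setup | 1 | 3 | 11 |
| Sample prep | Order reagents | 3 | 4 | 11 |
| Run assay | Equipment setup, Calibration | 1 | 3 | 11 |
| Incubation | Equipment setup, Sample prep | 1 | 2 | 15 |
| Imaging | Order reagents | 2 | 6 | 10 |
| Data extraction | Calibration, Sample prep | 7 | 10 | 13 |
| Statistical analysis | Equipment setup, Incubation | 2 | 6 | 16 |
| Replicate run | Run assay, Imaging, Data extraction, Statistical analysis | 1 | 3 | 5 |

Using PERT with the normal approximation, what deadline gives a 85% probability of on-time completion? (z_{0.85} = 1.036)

te_Order reagents = (1 + 4·3 + 11)/6 = 24/6 = 4; σ²_Order reagents = ((11−1)/6)² = 2.778
te_Equipment setup = (4 + 4·7 + 16)/6 = 48/6 = 8; σ²_Equipment setup = ((16−4)/6)² = 4.000
te_Calibration = (1 + 4·3 + 11)/6 = 24/6 = 4; σ²_Calibration = ((11−1)/6)² = 2.778
te_Sample prep = (3 + 4·4 + 11)/6 = 30/6 = 5; σ²_Sample prep = ((11−3)/6)² = 1.778
te_Run assay = (1 + 4·3 + 11)/6 = 24/6 = 4; σ²_Run assay = ((11−1)/6)² = 2.778
te_Incubation = (1 + 4·2 + 15)/6 = 24/6 = 4; σ²_Incubation = ((15−1)/6)² = 5.444
te_Imaging = (2 + 4·6 + 10)/6 = 36/6 = 6; σ²_Imaging = ((10−2)/6)² = 1.778
te_Data extraction = (7 + 4·10 + 13)/6 = 60/6 = 10; σ²_Data extraction = ((13−7)/6)² = 1.000
te_Statistical analysis = (2 + 4·6 + 16)/6 = 42/6 = 7; σ²_Statistical analysis = ((16−2)/6)² = 5.444
te_Replicate run = (1 + 4·3 + 5)/6 = 18/6 = 3; σ²_Replicate run = ((5−1)/6)² = 0.444

Forward pass:
ES_Order reagents = 0; EF_Order reagents = 4
ES_Equipment setup = 0; EF_Equipment setup = 8
ES_Calibration = max(EF_Order reagents=4, EF_Equipment setup=8) = 8; EF_Calibration = 8+4 = 12
ES_Sample prep = 4; EF_Sample prep = 4+5 = 9
ES_Run assay = max(EF_Equipment setup=8, EF_Calibration=12) = 12; EF_Run assay = 12+4 = 16
ES_Incubation = max(EF_Equipment setup=8, EF_Sample prep=9) = 9; EF_Incubation = 9+4 = 13
ES_Imaging = 4; EF_Imaging = 4+6 = 10
ES_Data extraction = max(EF_Calibration=12, EF_Sample prep=9) = 12; EF_Data extraction = 12+10 = 22
ES_Statistical analysis = max(EF_Equipment setup=8, EF_Incubation=13) = 13; EF_Statistical analysis = 13+7 = 20
ES_Replicate run = max(EF_Run assay=16, EF_Imaging=10, EF_Data extraction=22, EF_Statistical analysis=20) = 22; EF_Replicate run = 22+3 = 25
Expected project duration μ = 25 days. Critical path: Equipment setup → Calibration → Data extraction → Replicate run.

Variance along critical path = 4.000 + 2.778 + 1.000 + 0.444 = 8.222; σ = 2.867 days.
D = μ + z·σ = 25 + 1.036·2.867 = 28.0 days

28.0 days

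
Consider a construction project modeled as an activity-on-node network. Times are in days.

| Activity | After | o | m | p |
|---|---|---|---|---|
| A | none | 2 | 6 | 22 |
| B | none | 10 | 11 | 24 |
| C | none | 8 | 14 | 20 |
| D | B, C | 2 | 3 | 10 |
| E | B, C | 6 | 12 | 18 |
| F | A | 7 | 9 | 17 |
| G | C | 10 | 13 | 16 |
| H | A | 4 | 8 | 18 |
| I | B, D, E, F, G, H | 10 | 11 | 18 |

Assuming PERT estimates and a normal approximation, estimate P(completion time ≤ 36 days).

te_A = (2 + 4·6 + 22)/6 = 48/6 = 8; σ²_A = ((22−2)/6)² = 11.111
te_B = (10 + 4·11 + 24)/6 = 78/6 = 13; σ²_B = ((24−10)/6)² = 5.444
te_C = (8 + 4·14 + 20)/6 = 84/6 = 14; σ²_C = ((20−8)/6)² = 4.000
te_D = (2 + 4·3 + 10)/6 = 24/6 = 4; σ²_D = ((10−2)/6)² = 1.778
te_E = (6 + 4·12 + 18)/6 = 72/6 = 12; σ²_E = ((18−6)/6)² = 4.000
te_F = (7 + 4·9 + 17)/6 = 60/6 = 10; σ²_F = ((17−7)/6)² = 2.778
te_G = (10 + 4·13 + 16)/6 = 78/6 = 13; σ²_G = ((16−10)/6)² = 1.000
te_H = (4 + 4·8 + 18)/6 = 54/6 = 9; σ²_H = ((18−4)/6)² = 5.444
te_I = (10 + 4·11 + 18)/6 = 72/6 = 12; σ²_I = ((18−10)/6)² = 1.778

Forward pass:
ES_A = 0; EF_A = 8
ES_B = 0; EF_B = 13
ES_C = 0; EF_C = 14
ES_D = max(EF_B=13, EF_C=14) = 14; EF_D = 14+4 = 18
ES_E = max(EF_B=13, EF_C=14) = 14; EF_E = 14+12 = 26
ES_F = 8; EF_F = 8+10 = 18
ES_G = 14; EF_G = 14+13 = 27
ES_H = 8; EF_H = 8+9 = 17
ES_I = max(EF_B=13, EF_D=18, EF_E=26, EF_F=18, EF_G=27, EF_H=17) = 27; EF_I = 27+12 = 39
Expected project duration μ = 39 days. Critical path: C → G → I.

Variance along critical path = 4.000 + 1.000 + 1.778 = 6.778; σ = √6.778 = 2.603 days.
Z = (36 − 39) / 2.603 = -1.152
P(T ≤ 36) = Φ(-1.152) ≈ 0.125

0.125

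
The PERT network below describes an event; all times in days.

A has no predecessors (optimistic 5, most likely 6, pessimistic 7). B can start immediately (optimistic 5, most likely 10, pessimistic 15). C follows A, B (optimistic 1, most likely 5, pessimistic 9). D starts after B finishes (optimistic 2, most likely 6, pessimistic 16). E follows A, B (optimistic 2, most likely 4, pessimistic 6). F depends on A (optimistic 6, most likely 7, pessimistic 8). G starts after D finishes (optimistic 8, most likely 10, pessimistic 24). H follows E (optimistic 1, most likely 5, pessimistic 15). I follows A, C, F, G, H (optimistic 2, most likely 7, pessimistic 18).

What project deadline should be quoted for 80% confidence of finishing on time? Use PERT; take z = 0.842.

41.0 days

te_A = (5 + 4·6 + 7)/6 = 36/6 = 6; σ²_A = ((7−5)/6)² = 0.111
te_B = (5 + 4·10 + 15)/6 = 60/6 = 10; σ²_B = ((15−5)/6)² = 2.778
te_C = (1 + 4·5 + 9)/6 = 30/6 = 5; σ²_C = ((9−1)/6)² = 1.778
te_D = (2 + 4·6 + 16)/6 = 42/6 = 7; σ²_D = ((16−2)/6)² = 5.444
te_E = (2 + 4·4 + 6)/6 = 24/6 = 4; σ²_E = ((6−2)/6)² = 0.444
te_F = (6 + 4·7 + 8)/6 = 42/6 = 7; σ²_F = ((8−6)/6)² = 0.111
te_G = (8 + 4·10 + 24)/6 = 72/6 = 12; σ²_G = ((24−8)/6)² = 7.111
te_H = (1 + 4·5 + 15)/6 = 36/6 = 6; σ²_H = ((15−1)/6)² = 5.444
te_I = (2 + 4·7 + 18)/6 = 48/6 = 8; σ²_I = ((18−2)/6)² = 7.111

Forward pass:
ES_A = 0; EF_A = 6
ES_B = 0; EF_B = 10
ES_C = max(EF_A=6, EF_B=10) = 10; EF_C = 10+5 = 15
ES_D = 10; EF_D = 10+7 = 17
ES_E = max(EF_A=6, EF_B=10) = 10; EF_E = 10+4 = 14
ES_F = 6; EF_F = 6+7 = 13
ES_G = 17; EF_G = 17+12 = 29
ES_H = 14; EF_H = 14+6 = 20
ES_I = max(EF_A=6, EF_C=15, EF_F=13, EF_G=29, EF_H=20) = 29; EF_I = 29+8 = 37
Expected project duration μ = 37 days. Critical path: B → D → G → I.

Variance along critical path = 2.778 + 5.444 + 7.111 + 7.111 = 22.444; σ = 4.738 days.
D = μ + z·σ = 37 + 0.842·4.738 = 41.0 days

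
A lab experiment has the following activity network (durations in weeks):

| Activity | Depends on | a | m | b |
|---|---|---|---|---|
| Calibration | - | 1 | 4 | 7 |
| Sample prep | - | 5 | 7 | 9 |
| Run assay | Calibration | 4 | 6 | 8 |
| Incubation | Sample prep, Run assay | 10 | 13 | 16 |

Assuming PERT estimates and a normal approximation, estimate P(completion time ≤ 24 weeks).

te_Calibration = (1 + 4·4 + 7)/6 = 24/6 = 4; σ²_Calibration = ((7−1)/6)² = 1.000
te_Sample prep = (5 + 4·7 + 9)/6 = 42/6 = 7; σ²_Sample prep = ((9−5)/6)² = 0.444
te_Run assay = (4 + 4·6 + 8)/6 = 36/6 = 6; σ²_Run assay = ((8−4)/6)² = 0.444
te_Incubation = (10 + 4·13 + 16)/6 = 78/6 = 13; σ²_Incubation = ((16−10)/6)² = 1.000

Forward pass:
ES_Calibration = 0; EF_Calibration = 4
ES_Sample prep = 0; EF_Sample prep = 7
ES_Run assay = 4; EF_Run assay = 4+6 = 10
ES_Incubation = max(EF_Sample prep=7, EF_Run assay=10) = 10; EF_Incubation = 10+13 = 23
Expected project duration μ = 23 weeks. Critical path: Calibration → Run assay → Incubation.

Variance along critical path = 1.000 + 0.444 + 1.000 = 2.444; σ = √2.444 = 1.563 weeks.
Z = (24 − 23) / 1.563 = 0.640
P(T ≤ 24) = Φ(0.640) ≈ 0.739

0.739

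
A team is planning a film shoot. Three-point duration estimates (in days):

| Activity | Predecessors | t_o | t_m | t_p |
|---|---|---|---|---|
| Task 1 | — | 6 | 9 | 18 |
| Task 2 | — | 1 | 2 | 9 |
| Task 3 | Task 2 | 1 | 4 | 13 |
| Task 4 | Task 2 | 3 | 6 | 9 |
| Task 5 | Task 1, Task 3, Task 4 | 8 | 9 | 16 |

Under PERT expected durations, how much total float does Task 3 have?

te_Task 1 = (6 + 4·9 + 18)/6 = 60/6 = 10
te_Task 2 = (1 + 4·2 + 9)/6 = 18/6 = 3
te_Task 3 = (1 + 4·4 + 13)/6 = 30/6 = 5
te_Task 4 = (3 + 4·6 + 9)/6 = 36/6 = 6
te_Task 5 = (8 + 4·9 + 16)/6 = 60/6 = 10

Forward pass:
ES_Task 1 = 0; EF_Task 1 = 10
ES_Task 2 = 0; EF_Task 2 = 3
ES_Task 3 = 3; EF_Task 3 = 3+5 = 8
ES_Task 4 = 3; EF_Task 4 = 3+6 = 9
ES_Task 5 = max(EF_Task 1=10, EF_Task 3=8, EF_Task 4=9) = 10; EF_Task 5 = 10+10 = 20
Expected project duration μ = 20 days. Critical path: Task 1 → Task 5.

Backward pass:
LF_Task 5 = 20; LS_Task 5 = 20−10 = 10
LF_Task 4 = LS_Task 5 = 10; LS_Task 4 = 10−6 = 4
LF_Task 3 = LS_Task 5 = 10; LS_Task 3 = 10−5 = 5
LF_Task 2 = min(LS_Task 3=5, LS_Task 4=4) = 4; LS_Task 2 = 4−3 = 1
LF_Task 1 = LS_Task 5 = 10; LS_Task 1 = 10−10 = 0
Slack_Task 3 = LS_Task 3 − ES_Task 3 = 5 − 3 = 2

2 days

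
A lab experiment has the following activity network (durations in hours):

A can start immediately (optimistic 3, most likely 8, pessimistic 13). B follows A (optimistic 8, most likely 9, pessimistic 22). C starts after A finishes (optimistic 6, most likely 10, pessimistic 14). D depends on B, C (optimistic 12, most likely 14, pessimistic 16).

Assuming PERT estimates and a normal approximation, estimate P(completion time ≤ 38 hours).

te_A = (3 + 4·8 + 13)/6 = 48/6 = 8; σ²_A = ((13−3)/6)² = 2.778
te_B = (8 + 4·9 + 22)/6 = 66/6 = 11; σ²_B = ((22−8)/6)² = 5.444
te_C = (6 + 4·10 + 14)/6 = 60/6 = 10; σ²_C = ((14−6)/6)² = 1.778
te_D = (12 + 4·14 + 16)/6 = 84/6 = 14; σ²_D = ((16−12)/6)² = 0.444

Forward pass:
ES_A = 0; EF_A = 8
ES_B = 8; EF_B = 8+11 = 19
ES_C = 8; EF_C = 8+10 = 18
ES_D = max(EF_B=19, EF_C=18) = 19; EF_D = 19+14 = 33
Expected project duration μ = 33 hours. Critical path: A → B → D.

Variance along critical path = 2.778 + 5.444 + 0.444 = 8.667; σ = √8.667 = 2.944 hours.
Z = (38 − 33) / 2.944 = 1.698
P(T ≤ 38) = Φ(1.698) ≈ 0.955

0.955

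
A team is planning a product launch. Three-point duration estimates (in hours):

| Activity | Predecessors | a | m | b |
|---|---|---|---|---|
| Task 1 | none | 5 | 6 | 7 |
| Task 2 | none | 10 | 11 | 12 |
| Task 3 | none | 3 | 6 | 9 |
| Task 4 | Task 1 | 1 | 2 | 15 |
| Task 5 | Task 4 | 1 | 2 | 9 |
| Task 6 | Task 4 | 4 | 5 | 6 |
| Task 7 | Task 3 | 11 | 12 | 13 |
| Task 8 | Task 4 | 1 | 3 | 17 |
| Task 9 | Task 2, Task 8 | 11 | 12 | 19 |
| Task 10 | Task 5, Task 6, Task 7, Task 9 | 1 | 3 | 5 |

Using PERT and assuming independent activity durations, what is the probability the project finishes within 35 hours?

te_Task 1 = (5 + 4·6 + 7)/6 = 36/6 = 6; σ²_Task 1 = ((7−5)/6)² = 0.111
te_Task 2 = (10 + 4·11 + 12)/6 = 66/6 = 11; σ²_Task 2 = ((12−10)/6)² = 0.111
te_Task 3 = (3 + 4·6 + 9)/6 = 36/6 = 6; σ²_Task 3 = ((9−3)/6)² = 1.000
te_Task 4 = (1 + 4·2 + 15)/6 = 24/6 = 4; σ²_Task 4 = ((15−1)/6)² = 5.444
te_Task 5 = (1 + 4·2 + 9)/6 = 18/6 = 3; σ²_Task 5 = ((9−1)/6)² = 1.778
te_Task 6 = (4 + 4·5 + 6)/6 = 30/6 = 5; σ²_Task 6 = ((6−4)/6)² = 0.111
te_Task 7 = (11 + 4·12 + 13)/6 = 72/6 = 12; σ²_Task 7 = ((13−11)/6)² = 0.111
te_Task 8 = (1 + 4·3 + 17)/6 = 30/6 = 5; σ²_Task 8 = ((17−1)/6)² = 7.111
te_Task 9 = (11 + 4·12 + 19)/6 = 78/6 = 13; σ²_Task 9 = ((19−11)/6)² = 1.778
te_Task 10 = (1 + 4·3 + 5)/6 = 18/6 = 3; σ²_Task 10 = ((5−1)/6)² = 0.444

Forward pass:
ES_Task 1 = 0; EF_Task 1 = 6
ES_Task 2 = 0; EF_Task 2 = 11
ES_Task 3 = 0; EF_Task 3 = 6
ES_Task 4 = 6; EF_Task 4 = 6+4 = 10
ES_Task 5 = 10; EF_Task 5 = 10+3 = 13
ES_Task 6 = 10; EF_Task 6 = 10+5 = 15
ES_Task 7 = 6; EF_Task 7 = 6+12 = 18
ES_Task 8 = 10; EF_Task 8 = 10+5 = 15
ES_Task 9 = max(EF_Task 2=11, EF_Task 8=15) = 15; EF_Task 9 = 15+13 = 28
ES_Task 10 = max(EF_Task 5=13, EF_Task 6=15, EF_Task 7=18, EF_Task 9=28) = 28; EF_Task 10 = 28+3 = 31
Expected project duration μ = 31 hours. Critical path: Task 1 → Task 4 → Task 8 → Task 9 → Task 10.

Variance along critical path = 0.111 + 5.444 + 7.111 + 1.778 + 0.444 = 14.889; σ = √14.889 = 3.859 hours.
Z = (35 − 31) / 3.859 = 1.037
P(T ≤ 35) = Φ(1.037) ≈ 0.850

0.850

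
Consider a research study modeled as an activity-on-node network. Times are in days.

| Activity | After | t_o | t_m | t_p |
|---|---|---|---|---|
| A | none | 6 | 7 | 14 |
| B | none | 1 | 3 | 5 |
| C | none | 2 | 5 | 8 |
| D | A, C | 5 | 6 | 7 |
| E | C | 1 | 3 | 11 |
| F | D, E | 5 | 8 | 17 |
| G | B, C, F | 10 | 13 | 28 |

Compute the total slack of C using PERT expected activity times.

3 days

te_A = (6 + 4·7 + 14)/6 = 48/6 = 8
te_B = (1 + 4·3 + 5)/6 = 18/6 = 3
te_C = (2 + 4·5 + 8)/6 = 30/6 = 5
te_D = (5 + 4·6 + 7)/6 = 36/6 = 6
te_E = (1 + 4·3 + 11)/6 = 24/6 = 4
te_F = (5 + 4·8 + 17)/6 = 54/6 = 9
te_G = (10 + 4·13 + 28)/6 = 90/6 = 15

Forward pass:
ES_A = 0; EF_A = 8
ES_B = 0; EF_B = 3
ES_C = 0; EF_C = 5
ES_D = max(EF_A=8, EF_C=5) = 8; EF_D = 8+6 = 14
ES_E = 5; EF_E = 5+4 = 9
ES_F = max(EF_D=14, EF_E=9) = 14; EF_F = 14+9 = 23
ES_G = max(EF_B=3, EF_C=5, EF_F=23) = 23; EF_G = 23+15 = 38
Expected project duration μ = 38 days. Critical path: A → D → F → G.

Backward pass:
LF_G = 38; LS_G = 38−15 = 23
LF_F = LS_G = 23; LS_F = 23−9 = 14
LF_E = LS_F = 14; LS_E = 14−4 = 10
LF_D = LS_F = 14; LS_D = 14−6 = 8
LF_C = min(LS_D=8, LS_E=10, LS_G=23) = 8; LS_C = 8−5 = 3
LF_B = LS_G = 23; LS_B = 23−3 = 20
LF_A = LS_D = 8; LS_A = 8−8 = 0
Slack_C = LS_C − ES_C = 3 − 0 = 3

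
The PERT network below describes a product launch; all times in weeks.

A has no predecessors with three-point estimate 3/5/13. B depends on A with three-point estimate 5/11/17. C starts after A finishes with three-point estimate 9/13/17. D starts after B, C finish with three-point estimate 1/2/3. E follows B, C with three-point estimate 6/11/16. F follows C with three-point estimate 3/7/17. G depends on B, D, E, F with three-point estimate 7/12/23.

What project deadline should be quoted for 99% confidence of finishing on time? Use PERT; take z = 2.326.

te_A = (3 + 4·5 + 13)/6 = 36/6 = 6; σ²_A = ((13−3)/6)² = 2.778
te_B = (5 + 4·11 + 17)/6 = 66/6 = 11; σ²_B = ((17−5)/6)² = 4.000
te_C = (9 + 4·13 + 17)/6 = 78/6 = 13; σ²_C = ((17−9)/6)² = 1.778
te_D = (1 + 4·2 + 3)/6 = 12/6 = 2; σ²_D = ((3−1)/6)² = 0.111
te_E = (6 + 4·11 + 16)/6 = 66/6 = 11; σ²_E = ((16−6)/6)² = 2.778
te_F = (3 + 4·7 + 17)/6 = 48/6 = 8; σ²_F = ((17−3)/6)² = 5.444
te_G = (7 + 4·12 + 23)/6 = 78/6 = 13; σ²_G = ((23−7)/6)² = 7.111

Forward pass:
ES_A = 0; EF_A = 6
ES_B = 6; EF_B = 6+11 = 17
ES_C = 6; EF_C = 6+13 = 19
ES_D = max(EF_B=17, EF_C=19) = 19; EF_D = 19+2 = 21
ES_E = max(EF_B=17, EF_C=19) = 19; EF_E = 19+11 = 30
ES_F = 19; EF_F = 19+8 = 27
ES_G = max(EF_B=17, EF_D=21, EF_E=30, EF_F=27) = 30; EF_G = 30+13 = 43
Expected project duration μ = 43 weeks. Critical path: A → C → E → G.

Variance along critical path = 2.778 + 1.778 + 2.778 + 7.111 = 14.444; σ = 3.801 weeks.
D = μ + z·σ = 43 + 2.326·3.801 = 51.8 weeks

51.8 weeks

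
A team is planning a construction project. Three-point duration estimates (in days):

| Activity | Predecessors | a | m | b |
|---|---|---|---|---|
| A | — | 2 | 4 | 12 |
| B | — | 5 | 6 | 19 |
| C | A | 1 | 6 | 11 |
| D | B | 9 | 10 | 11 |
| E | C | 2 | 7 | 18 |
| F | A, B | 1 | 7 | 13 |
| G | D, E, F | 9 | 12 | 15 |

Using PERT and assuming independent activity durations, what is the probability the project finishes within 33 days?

0.706

te_A = (2 + 4·4 + 12)/6 = 30/6 = 5; σ²_A = ((12−2)/6)² = 2.778
te_B = (5 + 4·6 + 19)/6 = 48/6 = 8; σ²_B = ((19−5)/6)² = 5.444
te_C = (1 + 4·6 + 11)/6 = 36/6 = 6; σ²_C = ((11−1)/6)² = 2.778
te_D = (9 + 4·10 + 11)/6 = 60/6 = 10; σ²_D = ((11−9)/6)² = 0.111
te_E = (2 + 4·7 + 18)/6 = 48/6 = 8; σ²_E = ((18−2)/6)² = 7.111
te_F = (1 + 4·7 + 13)/6 = 42/6 = 7; σ²_F = ((13−1)/6)² = 4.000
te_G = (9 + 4·12 + 15)/6 = 72/6 = 12; σ²_G = ((15−9)/6)² = 1.000

Forward pass:
ES_A = 0; EF_A = 5
ES_B = 0; EF_B = 8
ES_C = 5; EF_C = 5+6 = 11
ES_D = 8; EF_D = 8+10 = 18
ES_E = 11; EF_E = 11+8 = 19
ES_F = max(EF_A=5, EF_B=8) = 8; EF_F = 8+7 = 15
ES_G = max(EF_D=18, EF_E=19, EF_F=15) = 19; EF_G = 19+12 = 31
Expected project duration μ = 31 days. Critical path: A → C → E → G.

Variance along critical path = 2.778 + 2.778 + 7.111 + 1.000 = 13.667; σ = √13.667 = 3.697 days.
Z = (33 − 31) / 3.697 = 0.541
P(T ≤ 33) = Φ(0.541) ≈ 0.706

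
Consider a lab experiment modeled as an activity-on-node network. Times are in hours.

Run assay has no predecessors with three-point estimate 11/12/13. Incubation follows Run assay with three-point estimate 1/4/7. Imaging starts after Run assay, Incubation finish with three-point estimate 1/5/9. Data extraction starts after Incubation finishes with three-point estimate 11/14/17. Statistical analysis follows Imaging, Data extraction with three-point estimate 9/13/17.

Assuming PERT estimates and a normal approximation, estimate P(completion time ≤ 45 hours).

0.845

te_Run assay = (11 + 4·12 + 13)/6 = 72/6 = 12; σ²_Run assay = ((13−11)/6)² = 0.111
te_Incubation = (1 + 4·4 + 7)/6 = 24/6 = 4; σ²_Incubation = ((7−1)/6)² = 1.000
te_Imaging = (1 + 4·5 + 9)/6 = 30/6 = 5; σ²_Imaging = ((9−1)/6)² = 1.778
te_Data extraction = (11 + 4·14 + 17)/6 = 84/6 = 14; σ²_Data extraction = ((17−11)/6)² = 1.000
te_Statistical analysis = (9 + 4·13 + 17)/6 = 78/6 = 13; σ²_Statistical analysis = ((17−9)/6)² = 1.778

Forward pass:
ES_Run assay = 0; EF_Run assay = 12
ES_Incubation = 12; EF_Incubation = 12+4 = 16
ES_Imaging = max(EF_Run assay=12, EF_Incubation=16) = 16; EF_Imaging = 16+5 = 21
ES_Data extraction = 16; EF_Data extraction = 16+14 = 30
ES_Statistical analysis = max(EF_Imaging=21, EF_Data extraction=30) = 30; EF_Statistical analysis = 30+13 = 43
Expected project duration μ = 43 hours. Critical path: Run assay → Incubation → Data extraction → Statistical analysis.

Variance along critical path = 0.111 + 1.000 + 1.000 + 1.778 = 3.889; σ = √3.889 = 1.972 hours.
Z = (45 − 43) / 1.972 = 1.014
P(T ≤ 45) = Φ(1.014) ≈ 0.845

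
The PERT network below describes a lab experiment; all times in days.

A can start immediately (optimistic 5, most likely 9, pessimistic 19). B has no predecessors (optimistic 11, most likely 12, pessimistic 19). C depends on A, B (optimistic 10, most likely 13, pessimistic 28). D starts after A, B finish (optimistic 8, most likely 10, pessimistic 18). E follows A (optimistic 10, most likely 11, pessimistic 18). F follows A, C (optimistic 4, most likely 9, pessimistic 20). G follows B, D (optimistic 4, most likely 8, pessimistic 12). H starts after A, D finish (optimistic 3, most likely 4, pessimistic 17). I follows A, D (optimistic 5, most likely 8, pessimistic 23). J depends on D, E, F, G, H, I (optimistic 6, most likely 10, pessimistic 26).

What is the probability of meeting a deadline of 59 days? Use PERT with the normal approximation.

te_A = (5 + 4·9 + 19)/6 = 60/6 = 10; σ²_A = ((19−5)/6)² = 5.444
te_B = (11 + 4·12 + 19)/6 = 78/6 = 13; σ²_B = ((19−11)/6)² = 1.778
te_C = (10 + 4·13 + 28)/6 = 90/6 = 15; σ²_C = ((28−10)/6)² = 9.000
te_D = (8 + 4·10 + 18)/6 = 66/6 = 11; σ²_D = ((18−8)/6)² = 2.778
te_E = (10 + 4·11 + 18)/6 = 72/6 = 12; σ²_E = ((18−10)/6)² = 1.778
te_F = (4 + 4·9 + 20)/6 = 60/6 = 10; σ²_F = ((20−4)/6)² = 7.111
te_G = (4 + 4·8 + 12)/6 = 48/6 = 8; σ²_G = ((12−4)/6)² = 1.778
te_H = (3 + 4·4 + 17)/6 = 36/6 = 6; σ²_H = ((17−3)/6)² = 5.444
te_I = (5 + 4·8 + 23)/6 = 60/6 = 10; σ²_I = ((23−5)/6)² = 9.000
te_J = (6 + 4·10 + 26)/6 = 72/6 = 12; σ²_J = ((26−6)/6)² = 11.111

Forward pass:
ES_A = 0; EF_A = 10
ES_B = 0; EF_B = 13
ES_C = max(EF_A=10, EF_B=13) = 13; EF_C = 13+15 = 28
ES_D = max(EF_A=10, EF_B=13) = 13; EF_D = 13+11 = 24
ES_E = 10; EF_E = 10+12 = 22
ES_F = max(EF_A=10, EF_C=28) = 28; EF_F = 28+10 = 38
ES_G = max(EF_B=13, EF_D=24) = 24; EF_G = 24+8 = 32
ES_H = max(EF_A=10, EF_D=24) = 24; EF_H = 24+6 = 30
ES_I = max(EF_A=10, EF_D=24) = 24; EF_I = 24+10 = 34
ES_J = max(EF_D=24, EF_E=22, EF_F=38, EF_G=32, EF_H=30, EF_I=34) = 38; EF_J = 38+12 = 50
Expected project duration μ = 50 days. Critical path: B → C → F → J.

Variance along critical path = 1.778 + 9.000 + 7.111 + 11.111 = 29.000; σ = √29.000 = 5.385 days.
Z = (59 − 50) / 5.385 = 1.671
P(T ≤ 59) = Φ(1.671) ≈ 0.953

0.953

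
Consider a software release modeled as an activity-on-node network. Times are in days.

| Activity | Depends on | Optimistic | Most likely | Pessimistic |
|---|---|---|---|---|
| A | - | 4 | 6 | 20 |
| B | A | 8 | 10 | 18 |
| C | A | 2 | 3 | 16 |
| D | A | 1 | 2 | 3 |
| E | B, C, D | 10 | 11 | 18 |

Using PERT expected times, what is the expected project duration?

31 days

te_A = (4 + 4·6 + 20)/6 = 48/6 = 8
te_B = (8 + 4·10 + 18)/6 = 66/6 = 11
te_C = (2 + 4·3 + 16)/6 = 30/6 = 5
te_D = (1 + 4·2 + 3)/6 = 12/6 = 2
te_E = (10 + 4·11 + 18)/6 = 72/6 = 12

Forward pass:
ES_A = 0; EF_A = 8
ES_B = 8; EF_B = 8+11 = 19
ES_C = 8; EF_C = 8+5 = 13
ES_D = 8; EF_D = 8+2 = 10
ES_E = max(EF_B=19, EF_C=13, EF_D=10) = 19; EF_E = 19+12 = 31
Expected project duration μ = 31 days. Critical path: A → B → E.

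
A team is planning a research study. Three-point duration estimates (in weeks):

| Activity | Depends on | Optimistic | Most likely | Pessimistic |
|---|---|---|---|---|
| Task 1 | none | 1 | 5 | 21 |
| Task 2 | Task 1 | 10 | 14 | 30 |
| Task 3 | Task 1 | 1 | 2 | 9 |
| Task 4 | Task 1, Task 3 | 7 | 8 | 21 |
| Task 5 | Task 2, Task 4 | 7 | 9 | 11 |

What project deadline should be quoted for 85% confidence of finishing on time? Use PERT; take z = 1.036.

te_Task 1 = (1 + 4·5 + 21)/6 = 42/6 = 7; σ²_Task 1 = ((21−1)/6)² = 11.111
te_Task 2 = (10 + 4·14 + 30)/6 = 96/6 = 16; σ²_Task 2 = ((30−10)/6)² = 11.111
te_Task 3 = (1 + 4·2 + 9)/6 = 18/6 = 3; σ²_Task 3 = ((9−1)/6)² = 1.778
te_Task 4 = (7 + 4·8 + 21)/6 = 60/6 = 10; σ²_Task 4 = ((21−7)/6)² = 5.444
te_Task 5 = (7 + 4·9 + 11)/6 = 54/6 = 9; σ²_Task 5 = ((11−7)/6)² = 0.444

Forward pass:
ES_Task 1 = 0; EF_Task 1 = 7
ES_Task 2 = 7; EF_Task 2 = 7+16 = 23
ES_Task 3 = 7; EF_Task 3 = 7+3 = 10
ES_Task 4 = max(EF_Task 1=7, EF_Task 3=10) = 10; EF_Task 4 = 10+10 = 20
ES_Task 5 = max(EF_Task 2=23, EF_Task 4=20) = 23; EF_Task 5 = 23+9 = 32
Expected project duration μ = 32 weeks. Critical path: Task 1 → Task 2 → Task 5.

Variance along critical path = 11.111 + 11.111 + 0.444 = 22.667; σ = 4.761 weeks.
D = μ + z·σ = 32 + 1.036·4.761 = 36.9 weeks

36.9 weeks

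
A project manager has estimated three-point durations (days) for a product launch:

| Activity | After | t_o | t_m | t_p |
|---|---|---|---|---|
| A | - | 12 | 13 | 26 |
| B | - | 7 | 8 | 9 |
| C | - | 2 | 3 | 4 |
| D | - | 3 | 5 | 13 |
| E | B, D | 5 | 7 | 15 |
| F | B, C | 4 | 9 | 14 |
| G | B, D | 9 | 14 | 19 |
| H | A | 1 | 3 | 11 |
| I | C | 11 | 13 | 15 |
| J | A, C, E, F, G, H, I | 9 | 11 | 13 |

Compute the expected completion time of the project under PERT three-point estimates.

te_A = (12 + 4·13 + 26)/6 = 90/6 = 15
te_B = (7 + 4·8 + 9)/6 = 48/6 = 8
te_C = (2 + 4·3 + 4)/6 = 18/6 = 3
te_D = (3 + 4·5 + 13)/6 = 36/6 = 6
te_E = (5 + 4·7 + 15)/6 = 48/6 = 8
te_F = (4 + 4·9 + 14)/6 = 54/6 = 9
te_G = (9 + 4·14 + 19)/6 = 84/6 = 14
te_H = (1 + 4·3 + 11)/6 = 24/6 = 4
te_I = (11 + 4·13 + 15)/6 = 78/6 = 13
te_J = (9 + 4·11 + 13)/6 = 66/6 = 11

Forward pass:
ES_A = 0; EF_A = 15
ES_B = 0; EF_B = 8
ES_C = 0; EF_C = 3
ES_D = 0; EF_D = 6
ES_E = max(EF_B=8, EF_D=6) = 8; EF_E = 8+8 = 16
ES_F = max(EF_B=8, EF_C=3) = 8; EF_F = 8+9 = 17
ES_G = max(EF_B=8, EF_D=6) = 8; EF_G = 8+14 = 22
ES_H = 15; EF_H = 15+4 = 19
ES_I = 3; EF_I = 3+13 = 16
ES_J = max(EF_A=15, EF_C=3, EF_E=16, EF_F=17, EF_G=22, EF_H=19, EF_I=16) = 22; EF_J = 22+11 = 33
Expected project duration μ = 33 days. Critical path: B → G → J.

33 days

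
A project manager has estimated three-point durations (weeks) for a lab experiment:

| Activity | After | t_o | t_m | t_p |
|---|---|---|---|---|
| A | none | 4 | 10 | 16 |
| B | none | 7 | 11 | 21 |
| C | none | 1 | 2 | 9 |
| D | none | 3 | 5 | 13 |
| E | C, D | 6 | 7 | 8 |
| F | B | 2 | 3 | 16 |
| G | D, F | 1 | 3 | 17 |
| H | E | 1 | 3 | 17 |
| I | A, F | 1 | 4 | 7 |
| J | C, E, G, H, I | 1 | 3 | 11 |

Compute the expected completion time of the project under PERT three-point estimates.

te_A = (4 + 4·10 + 16)/6 = 60/6 = 10
te_B = (7 + 4·11 + 21)/6 = 72/6 = 12
te_C = (1 + 4·2 + 9)/6 = 18/6 = 3
te_D = (3 + 4·5 + 13)/6 = 36/6 = 6
te_E = (6 + 4·7 + 8)/6 = 42/6 = 7
te_F = (2 + 4·3 + 16)/6 = 30/6 = 5
te_G = (1 + 4·3 + 17)/6 = 30/6 = 5
te_H = (1 + 4·3 + 17)/6 = 30/6 = 5
te_I = (1 + 4·4 + 7)/6 = 24/6 = 4
te_J = (1 + 4·3 + 11)/6 = 24/6 = 4

Forward pass:
ES_A = 0; EF_A = 10
ES_B = 0; EF_B = 12
ES_C = 0; EF_C = 3
ES_D = 0; EF_D = 6
ES_E = max(EF_C=3, EF_D=6) = 6; EF_E = 6+7 = 13
ES_F = 12; EF_F = 12+5 = 17
ES_G = max(EF_D=6, EF_F=17) = 17; EF_G = 17+5 = 22
ES_H = 13; EF_H = 13+5 = 18
ES_I = max(EF_A=10, EF_F=17) = 17; EF_I = 17+4 = 21
ES_J = max(EF_C=3, EF_E=13, EF_G=22, EF_H=18, EF_I=21) = 22; EF_J = 22+4 = 26
Expected project duration μ = 26 weeks. Critical path: B → F → G → J.

26 weeks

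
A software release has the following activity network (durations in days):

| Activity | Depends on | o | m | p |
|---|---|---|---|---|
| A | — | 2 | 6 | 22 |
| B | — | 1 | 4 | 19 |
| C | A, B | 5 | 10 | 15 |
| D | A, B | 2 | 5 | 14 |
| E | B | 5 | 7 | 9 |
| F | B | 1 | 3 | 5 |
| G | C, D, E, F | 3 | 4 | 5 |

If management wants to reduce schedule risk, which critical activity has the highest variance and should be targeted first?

te_A = (2 + 4·6 + 22)/6 = 48/6 = 8; σ²_A = ((22−2)/6)² = 11.111
te_B = (1 + 4·4 + 19)/6 = 36/6 = 6; σ²_B = ((19−1)/6)² = 9.000
te_C = (5 + 4·10 + 15)/6 = 60/6 = 10; σ²_C = ((15−5)/6)² = 2.778
te_D = (2 + 4·5 + 14)/6 = 36/6 = 6; σ²_D = ((14−2)/6)² = 4.000
te_E = (5 + 4·7 + 9)/6 = 42/6 = 7; σ²_E = ((9−5)/6)² = 0.444
te_F = (1 + 4·3 + 5)/6 = 18/6 = 3; σ²_F = ((5−1)/6)² = 0.444
te_G = (3 + 4·4 + 5)/6 = 24/6 = 4; σ²_G = ((5−3)/6)² = 0.111

Forward pass:
ES_A = 0; EF_A = 8
ES_B = 0; EF_B = 6
ES_C = max(EF_A=8, EF_B=6) = 8; EF_C = 8+10 = 18
ES_D = max(EF_A=8, EF_B=6) = 8; EF_D = 8+6 = 14
ES_E = 6; EF_E = 6+7 = 13
ES_F = 6; EF_F = 6+3 = 9
ES_G = max(EF_C=18, EF_D=14, EF_E=13, EF_F=9) = 18; EF_G = 18+4 = 22
Expected project duration μ = 22 days. Critical path: A → C → G.

Variances on critical path: σ²_A=11.111, σ²_C=2.778, σ²_G=0.111.
Largest is σ²_A = 11.111.

A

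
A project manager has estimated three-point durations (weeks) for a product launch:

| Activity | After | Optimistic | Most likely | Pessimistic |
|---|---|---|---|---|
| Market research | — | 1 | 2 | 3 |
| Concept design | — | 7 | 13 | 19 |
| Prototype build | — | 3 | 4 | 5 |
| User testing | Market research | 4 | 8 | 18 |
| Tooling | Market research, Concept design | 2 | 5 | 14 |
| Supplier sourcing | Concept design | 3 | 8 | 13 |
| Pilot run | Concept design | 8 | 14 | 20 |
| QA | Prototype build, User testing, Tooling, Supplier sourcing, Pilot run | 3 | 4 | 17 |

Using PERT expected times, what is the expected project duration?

33 weeks

te_Market research = (1 + 4·2 + 3)/6 = 12/6 = 2
te_Concept design = (7 + 4·13 + 19)/6 = 78/6 = 13
te_Prototype build = (3 + 4·4 + 5)/6 = 24/6 = 4
te_User testing = (4 + 4·8 + 18)/6 = 54/6 = 9
te_Tooling = (2 + 4·5 + 14)/6 = 36/6 = 6
te_Supplier sourcing = (3 + 4·8 + 13)/6 = 48/6 = 8
te_Pilot run = (8 + 4·14 + 20)/6 = 84/6 = 14
te_QA = (3 + 4·4 + 17)/6 = 36/6 = 6

Forward pass:
ES_Market research = 0; EF_Market research = 2
ES_Concept design = 0; EF_Concept design = 13
ES_Prototype build = 0; EF_Prototype build = 4
ES_User testing = 2; EF_User testing = 2+9 = 11
ES_Tooling = max(EF_Market research=2, EF_Concept design=13) = 13; EF_Tooling = 13+6 = 19
ES_Supplier sourcing = 13; EF_Supplier sourcing = 13+8 = 21
ES_Pilot run = 13; EF_Pilot run = 13+14 = 27
ES_QA = max(EF_Prototype build=4, EF_User testing=11, EF_Tooling=19, EF_Supplier sourcing=21, EF_Pilot run=27) = 27; EF_QA = 27+6 = 33
Expected project duration μ = 33 weeks. Critical path: Concept design → Pilot run → QA.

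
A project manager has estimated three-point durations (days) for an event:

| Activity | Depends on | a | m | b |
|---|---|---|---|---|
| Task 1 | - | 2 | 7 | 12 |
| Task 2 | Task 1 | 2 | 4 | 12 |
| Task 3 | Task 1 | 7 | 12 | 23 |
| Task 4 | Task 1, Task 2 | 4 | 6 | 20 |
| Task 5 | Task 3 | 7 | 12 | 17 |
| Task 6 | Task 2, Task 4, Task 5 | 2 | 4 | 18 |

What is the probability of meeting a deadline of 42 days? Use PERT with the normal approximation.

0.816

te_Task 1 = (2 + 4·7 + 12)/6 = 42/6 = 7; σ²_Task 1 = ((12−2)/6)² = 2.778
te_Task 2 = (2 + 4·4 + 12)/6 = 30/6 = 5; σ²_Task 2 = ((12−2)/6)² = 2.778
te_Task 3 = (7 + 4·12 + 23)/6 = 78/6 = 13; σ²_Task 3 = ((23−7)/6)² = 7.111
te_Task 4 = (4 + 4·6 + 20)/6 = 48/6 = 8; σ²_Task 4 = ((20−4)/6)² = 7.111
te_Task 5 = (7 + 4·12 + 17)/6 = 72/6 = 12; σ²_Task 5 = ((17−7)/6)² = 2.778
te_Task 6 = (2 + 4·4 + 18)/6 = 36/6 = 6; σ²_Task 6 = ((18−2)/6)² = 7.111

Forward pass:
ES_Task 1 = 0; EF_Task 1 = 7
ES_Task 2 = 7; EF_Task 2 = 7+5 = 12
ES_Task 3 = 7; EF_Task 3 = 7+13 = 20
ES_Task 4 = max(EF_Task 1=7, EF_Task 2=12) = 12; EF_Task 4 = 12+8 = 20
ES_Task 5 = 20; EF_Task 5 = 20+12 = 32
ES_Task 6 = max(EF_Task 2=12, EF_Task 4=20, EF_Task 5=32) = 32; EF_Task 6 = 32+6 = 38
Expected project duration μ = 38 days. Critical path: Task 1 → Task 3 → Task 5 → Task 6.

Variance along critical path = 2.778 + 7.111 + 2.778 + 7.111 = 19.778; σ = √19.778 = 4.447 days.
Z = (42 − 38) / 4.447 = 0.899
P(T ≤ 42) = Φ(0.899) ≈ 0.816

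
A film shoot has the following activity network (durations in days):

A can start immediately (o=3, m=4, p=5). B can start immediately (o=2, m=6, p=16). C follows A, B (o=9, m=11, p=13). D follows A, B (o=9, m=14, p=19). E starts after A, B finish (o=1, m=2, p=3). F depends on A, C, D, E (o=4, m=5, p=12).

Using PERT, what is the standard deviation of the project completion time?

te_A = (3 + 4·4 + 5)/6 = 24/6 = 4; σ²_A = ((5−3)/6)² = 0.111
te_B = (2 + 4·6 + 16)/6 = 42/6 = 7; σ²_B = ((16−2)/6)² = 5.444
te_C = (9 + 4·11 + 13)/6 = 66/6 = 11; σ²_C = ((13−9)/6)² = 0.444
te_D = (9 + 4·14 + 19)/6 = 84/6 = 14; σ²_D = ((19−9)/6)² = 2.778
te_E = (1 + 4·2 + 3)/6 = 12/6 = 2; σ²_E = ((3−1)/6)² = 0.111
te_F = (4 + 4·5 + 12)/6 = 36/6 = 6; σ²_F = ((12−4)/6)² = 1.778

Forward pass:
ES_A = 0; EF_A = 4
ES_B = 0; EF_B = 7
ES_C = max(EF_A=4, EF_B=7) = 7; EF_C = 7+11 = 18
ES_D = max(EF_A=4, EF_B=7) = 7; EF_D = 7+14 = 21
ES_E = max(EF_A=4, EF_B=7) = 7; EF_E = 7+2 = 9
ES_F = max(EF_A=4, EF_C=18, EF_D=21, EF_E=9) = 21; EF_F = 21+6 = 27
Expected project duration μ = 27 days. Critical path: B → D → F.

Variance along critical path = 5.444 + 2.778 + 1.778 = 10.000
σ = √10.000 = 3.162 days

3.16 days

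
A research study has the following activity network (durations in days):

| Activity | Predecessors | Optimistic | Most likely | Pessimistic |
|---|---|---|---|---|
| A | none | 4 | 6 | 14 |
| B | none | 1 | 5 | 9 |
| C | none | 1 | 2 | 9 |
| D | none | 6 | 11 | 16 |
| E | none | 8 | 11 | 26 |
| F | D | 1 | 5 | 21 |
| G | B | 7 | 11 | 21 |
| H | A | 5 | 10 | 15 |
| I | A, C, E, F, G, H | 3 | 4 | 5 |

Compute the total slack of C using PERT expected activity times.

te_A = (4 + 4·6 + 14)/6 = 42/6 = 7
te_B = (1 + 4·5 + 9)/6 = 30/6 = 5
te_C = (1 + 4·2 + 9)/6 = 18/6 = 3
te_D = (6 + 4·11 + 16)/6 = 66/6 = 11
te_E = (8 + 4·11 + 26)/6 = 78/6 = 13
te_F = (1 + 4·5 + 21)/6 = 42/6 = 7
te_G = (7 + 4·11 + 21)/6 = 72/6 = 12
te_H = (5 + 4·10 + 15)/6 = 60/6 = 10
te_I = (3 + 4·4 + 5)/6 = 24/6 = 4

Forward pass:
ES_A = 0; EF_A = 7
ES_B = 0; EF_B = 5
ES_C = 0; EF_C = 3
ES_D = 0; EF_D = 11
ES_E = 0; EF_E = 13
ES_F = 11; EF_F = 11+7 = 18
ES_G = 5; EF_G = 5+12 = 17
ES_H = 7; EF_H = 7+10 = 17
ES_I = max(EF_A=7, EF_C=3, EF_E=13, EF_F=18, EF_G=17, EF_H=17) = 18; EF_I = 18+4 = 22
Expected project duration μ = 22 days. Critical path: D → F → I.

Backward pass:
LF_I = 22; LS_I = 22−4 = 18
LF_H = LS_I = 18; LS_H = 18−10 = 8
LF_G = LS_I = 18; LS_G = 18−12 = 6
LF_F = LS_I = 18; LS_F = 18−7 = 11
LF_E = LS_I = 18; LS_E = 18−13 = 5
LF_D = LS_F = 11; LS_D = 11−11 = 0
LF_C = LS_I = 18; LS_C = 18−3 = 15
LF_B = LS_G = 6; LS_B = 6−5 = 1
LF_A = min(LS_H=8, LS_I=18) = 8; LS_A = 8−7 = 1
Slack_C = LS_C − ES_C = 15 − 0 = 15

15 days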